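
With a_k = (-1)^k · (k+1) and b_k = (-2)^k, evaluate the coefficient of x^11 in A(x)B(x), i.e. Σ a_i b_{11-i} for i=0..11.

-8178

The convolution is the x^11 coefficient of A(x)B(x).
Σ = 1·(-2048) − 2·1024 + 3·(-512) − 4·256 + 5·(-128) − 6·64 + 7·(-32) − 8·16 + 9·(-8) − 10·4 + 11·(-2) − 12·1 = -8178.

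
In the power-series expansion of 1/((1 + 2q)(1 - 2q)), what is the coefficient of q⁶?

Partial fractions give a closed form: a_n = (1/2)·(-2)^n + (1/2)·2^n.
At n = 6: a_6 = 64.

64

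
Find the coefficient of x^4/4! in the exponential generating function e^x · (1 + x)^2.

21

The EGF product rule gives c_4 = Σ_{k_1+k_2=4} C(4; k_1,k_2) · ∏ g_i(k_i), where e^x gives (1)^k; (1+x)^2 gives the falling factorial (2)_k.
g_1(k) for k = 0…4: 1, 1, 1, 1, 1.
g_2(k) for k = 0…4: 1, 2, 2, 0, 0.
c_4 = Σ_k C(4,k)·g_1(k)·g_2(4−k) = 6·1·2 + 4·1·2 + 1·1·1 = 12 + 8 + 1 = 21.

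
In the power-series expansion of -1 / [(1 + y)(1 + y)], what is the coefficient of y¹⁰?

The denominator gives the recurrence a_n = −2a_(n−1) − a_(n−2) for n ≥ 2; the numerator fixes a_0 = -1, a_1 = 2.
Iterating: -1, 2, -3, 4, -5, 6, -7, 8, -9, 10, -11, so a_10 = -11.

-11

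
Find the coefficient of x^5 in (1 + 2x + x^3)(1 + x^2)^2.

4

(1 + 2x + x^3) has coefficients 1,2,0,1 for degrees 0…3.
(1 + x^2)^2 has coefficients 1,0,2,0,1,0 for degrees 0…5.
[x^5] = 1·0 + 2·1 + 1·2 = 4.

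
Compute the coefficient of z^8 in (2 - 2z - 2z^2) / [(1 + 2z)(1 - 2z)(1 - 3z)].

Partial fractions give a closed form: a_n = (1/2)·(-2)^n + (-1/2)·2^n + (2)·3^n.
At n = 8: a_8 = 13122.

13122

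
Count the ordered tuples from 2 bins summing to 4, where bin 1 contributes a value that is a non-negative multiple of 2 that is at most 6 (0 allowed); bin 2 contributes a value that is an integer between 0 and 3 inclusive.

2

The generating function for the choices is (1 + t^2 + t^4 + t^6)·(1 + t + t^2 + t^3); the count is [t^4].
(1 + t^2 + t^4 + t^6) has coefficients 1,0,1,0,1 for degrees 0…4.
(1 + t + t^2 + t^3) has coefficients 1,1,1,1,0 for degrees 0…4.
[t^4] = 1·0 + 1·1 + 1·1 = 2.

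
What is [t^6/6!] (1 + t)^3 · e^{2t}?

3040

The EGF product rule gives c_6 = Σ_{k_1+k_2=6} C(6; k_1,k_2) · ∏ g_i(k_i), where (1+t)^3 gives the falling factorial (3)_k; e^{2t} gives (2)^k.
g_1(k) for k = 0…6: 1, 3, 6, 6, 0, 0, 0.
g_2(k) for k = 0…6: 1, 2, 4, 8, 16, 32, 64.
c_6 = Σ_k C(6,k)·g_1(k)·g_2(6−k) = 1·1·64 + 6·3·32 + 15·6·16 + 20·6·8 = 64 + 576 + 1440 + 960 = 3040.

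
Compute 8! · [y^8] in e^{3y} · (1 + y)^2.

The EGF product rule gives c_8 = Σ_{k_1+k_2=8} C(8; k_1,k_2) · ∏ g_i(k_i), where e^{3y} gives (3)^k; (1+y)^2 gives the falling factorial (2)_k.
g_1(k) for k = 0…8: 1, 3, 9, 27, 81, 243, 729, 2187, 6561.
g_2(k) for k = 0…8: 1, 2, 2, 0, 0, 0, 0, 0, 0.
c_8 = Σ_k C(8,k)·g_1(k)·g_2(8−k) = 28·729·2 + 8·2187·2 + 1·6561·1 = 40824 + 34992 + 6561 = 82377.

82377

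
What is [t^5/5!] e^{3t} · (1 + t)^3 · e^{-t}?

The EGF product rule gives c_5 = Σ_{k_1+k_2+k_3=5} C(5; k_1,k_2,k_3) · ∏ g_i(k_i), where e^{3t} gives (3)^k; (1+t)^3 gives the falling factorial (3)_k; e^{-t} gives (-1)^k.
g_1(k) for k = 0…5: 1, 3, 9, 27, 81, 243.
g_2(k) for k = 0…5: 1, 3, 6, 6, 0, 0.
g_3(k) for k = 0…5: 1, -1, 1, -1, 1, -1.
First combine the last two factors: h(k) = Σ_j C(k,j)·g_2(j)·g_3(k−j) for k = 0…5: 1, 2, 1, -4, 1, 14.
c_5 = Σ_k C(5,k)·g_1(k)·h(5−k) = 1·1·14 + 5·3·1 + 10·9·(-4) + 10·27·1 + 5·81·2 + 1·243·1 = 14 + 15 − 360 + 270 + 810 + 243 = 992.

992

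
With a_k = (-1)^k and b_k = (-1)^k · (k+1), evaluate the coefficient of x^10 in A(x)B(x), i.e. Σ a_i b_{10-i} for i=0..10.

66

Write out a_i and b_{10-i} for i = 0,…,10 and sum the products.
Σ = 1·11 − 1·(-10) + 1·9 − 1·(-8) + 1·7 − 1·(-6) + 1·5 − 1·(-4) + 1·3 − 1·(-2) + 1·1 = 66.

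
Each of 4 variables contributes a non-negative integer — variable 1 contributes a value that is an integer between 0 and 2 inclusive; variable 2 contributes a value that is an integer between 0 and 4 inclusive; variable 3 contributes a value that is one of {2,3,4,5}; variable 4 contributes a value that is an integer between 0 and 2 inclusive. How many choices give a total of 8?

The generating function for the choices is (1 + z + z^2)·(1 + z + z^2 + z^3 + z^4)·(z^2 + z^3 + z^4 + z^5)·(1 + z + z^2); the count is [z^8].
(1 + z + z^2) has coefficients 1,1,1 for degrees 0…2.
(1 + z + z^2 + z^3 + z^4) has coefficients 1,1,1,1,1,0,0,0,0 for degrees 0…8.
Multiplying by (z^2 + z^3 + z^4 + z^5) gives running coefficients 0,0,1,2,3,4,4,3,2 for degrees 0…8.
Finally multiplying by (1 + z + z^2), the product of all factors after the first has coefficients 0,0,1,3,6,9,11,11,9 for degrees 0…8.
[z^8] = 1·9 + 1·11 + 1·11 = 31.

31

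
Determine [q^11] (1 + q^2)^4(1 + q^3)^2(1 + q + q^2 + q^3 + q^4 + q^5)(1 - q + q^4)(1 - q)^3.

(1 + q^2)^4 has coefficients 1,0,4,0,6,0,4,0,1 for degrees 0…8.
(1 + q^3)^2 has coefficients 1,0,0,2,0,0,1,0,0,0,0,0 for degrees 0…11.
Multiplying by (1 + q + q^2 + q^3 + q^4 + q^5) gives running coefficients 1,1,1,3,3,3,3,3,3,1,1,1 for degrees 0…11.
Multiplying by (1 - q + q^4) gives running coefficients 1,0,0,2,1,1,1,3,3,1,3,3 for degrees 0…11.
Finally multiplying by (1 - q)^3, the product of all factors after the first has coefficients 1,-3,3,1,-5,4,-1,2,-4,0,6,-6 for degrees 0…11.
[q^11] = 1·(-6) + 4·0 + 6·2 + 4·4 + 1·1 = 23.

23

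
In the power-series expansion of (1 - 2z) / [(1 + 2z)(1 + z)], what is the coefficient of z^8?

Partial fractions give a closed form: a_n = (4)·(-2)^n + (-3)·(-1)^n.
At n = 8: a_8 = 1021.

1021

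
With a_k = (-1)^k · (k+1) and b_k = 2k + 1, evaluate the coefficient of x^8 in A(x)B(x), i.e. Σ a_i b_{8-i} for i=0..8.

5

This is [x^8] in the product of the two ordinary generating functions.
Σ = 1·17 − 2·15 + 3·13 − 4·11 + 5·9 − 6·7 + 7·5 − 8·3 + 9·1 = 5.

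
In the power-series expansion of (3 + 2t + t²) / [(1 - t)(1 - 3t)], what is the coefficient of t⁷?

12390

The denominator gives the recurrence a_n = 4a_(n−1) − 3a_(n−2) for n ≥ 3; the numerator fixes a_0 = 3, a_1 = 14, a_2 = 48.
Iterating: 3, 14, 48, 150, 456, 1374, 4128, 12390, so a_7 = 12390.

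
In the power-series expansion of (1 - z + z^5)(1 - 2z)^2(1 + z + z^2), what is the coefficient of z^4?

4

(1 - z + z^5) has coefficients 1,-1,0,0,0 for degrees 0…4.
(1 - 2z)^2 has coefficients 1,-4,4,0,0 for degrees 0…4.
Finally multiplying by (1 + z + z^2), the product of all factors after the first has coefficients 1,-3,1,0,4 for degrees 0…4.
[z^4] = 1·4 − 1·0 = 4.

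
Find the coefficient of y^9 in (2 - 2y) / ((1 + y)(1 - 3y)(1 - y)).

Partial fractions give a closed form: a_n = (1/2)·(-1)^n + (3/2)·3^n.
At n = 9: a_9 = 29524.

29524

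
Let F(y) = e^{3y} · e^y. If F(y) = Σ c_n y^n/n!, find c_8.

The EGF product rule gives c_8 = Σ_{k_1+k_2=8} C(8; k_1,k_2) · ∏ g_i(k_i), where e^{3y} gives (3)^k; e^y gives (1)^k.
g_1(k) for k = 0…8: 1, 3, 9, 27, 81, 243, 729, 2187, 6561.
g_2(k) for k = 0…8: 1, 1, 1, 1, 1, 1, 1, 1, 1.
c_8 = Σ_k C(8,k)·g_1(k)·g_2(8−k) = 1·1·1 + 8·3·1 + 28·9·1 + 56·27·1 + 70·81·1 + 56·243·1 + 28·729·1 + 8·2187·1 + 1·6561·1 = 1 + 24 + 252 + 1512 + 5670 + 13608 + 20412 + 17496 + 6561 = 65536.

65536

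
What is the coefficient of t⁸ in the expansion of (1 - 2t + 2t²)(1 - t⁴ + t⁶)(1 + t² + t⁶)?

(1 - 2t + 2t²) has coefficients 1,-2,2 for degrees 0…2.
(1 - t⁴ + t⁶) has coefficients 1,0,0,0,-1,0,1,0,0 for degrees 0…8.
Finally multiplying by (1 + t² + t⁶), the product of all factors after the first has coefficients 1,0,1,0,-1,0,1,0,1 for degrees 0…8.
[t⁸] = 1·1 − 2·0 + 2·1 = 3.

3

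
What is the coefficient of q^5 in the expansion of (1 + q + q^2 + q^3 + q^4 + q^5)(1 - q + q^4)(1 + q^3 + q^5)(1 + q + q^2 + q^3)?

(1 + q + q^2 + q^3 + q^4 + q^5) has coefficients 1,1,1,1,1,1 for degrees 0…5.
(1 - q + q^4) has coefficients 1,-1,0,0,1,0 for degrees 0…5.
Multiplying by (1 + q^3 + q^5) gives running coefficients 1,-1,0,1,0,1 for degrees 0…5.
Finally multiplying by (1 + q + q^2 + q^3), the product of all factors after the first has coefficients 1,0,0,1,0,2 for degrees 0…5.
[q^5] = 1·2 + 1·0 + 1·1 + 1·0 + 1·0 + 1·1 = 4.

4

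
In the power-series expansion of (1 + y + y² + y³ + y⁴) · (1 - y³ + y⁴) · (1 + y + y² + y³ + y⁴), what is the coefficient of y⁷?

1

(1 + y + y² + y³ + y⁴) has coefficients 1,1,1,1,1 for degrees 0…4.
(1 - y³ + y⁴) has coefficients 1,0,0,-1,1,0,0,0 for degrees 0…7.
Finally multiplying by (1 + y + y² + y³ + y⁴), the product of all factors after the first has coefficients 1,1,1,0,1,0,0,0 for degrees 0…7.
[y⁷] = 1·0 + 1·0 + 1·0 + 1·1 + 1·0 = 1.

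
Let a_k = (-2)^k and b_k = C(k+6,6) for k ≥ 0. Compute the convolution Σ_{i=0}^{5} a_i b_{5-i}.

Write out a_i and b_{5-i} for i = 0,…,5 and sum the products.
Σ = 1·462 − 2·210 + 4·84 − 8·28 + 16·7 − 32·1 = 234.

234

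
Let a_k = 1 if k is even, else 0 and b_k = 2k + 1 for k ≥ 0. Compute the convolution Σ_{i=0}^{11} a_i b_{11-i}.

78

The convolution is the t^11 coefficient of A(t)B(t).
Σ = 1·23 + 0·21 + 1·19 + 0·17 + 1·15 + 0·13 + 1·11 + 0·9 + 1·7 + 0·5 + 1·3 + 0·1 = 78.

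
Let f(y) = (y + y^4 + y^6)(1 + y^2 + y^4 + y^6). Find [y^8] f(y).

(y + y^4 + y^6) has coefficients 0,1,0,0,1,0,1 for degrees 0…6.
(1 + y^2 + y^4 + y^6) has coefficients 1,0,1,0,1,0,1,0,0 for degrees 0…8.
[y^8] = 1·0 + 1·1 + 1·1 = 2.

2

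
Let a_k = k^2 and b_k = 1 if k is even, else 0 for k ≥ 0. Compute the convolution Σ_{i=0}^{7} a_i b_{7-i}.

84

This is [x^7] in the product of the two ordinary generating functions.
Σ = 0·0 + 1·1 + 4·0 + 9·1 + 16·0 + 25·1 + 36·0 + 49·1 = 84.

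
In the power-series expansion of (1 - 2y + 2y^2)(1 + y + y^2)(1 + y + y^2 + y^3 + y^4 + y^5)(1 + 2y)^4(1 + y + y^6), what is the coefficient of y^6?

230

(1 - 2y + 2y^2) has coefficients 1,-2,2 for degrees 0…2.
(1 + y + y^2) has coefficients 1,1,1,0,0,0,0 for degrees 0…6.
Multiplying by (1 + y + y^2 + y^3 + y^4 + y^5) gives running coefficients 1,2,3,3,3,3,2 for degrees 0…6.
Multiplying by (1 + 2y)^4 gives running coefficients 1,10,43,107,179,227,242 for degrees 0…6.
Finally multiplying by (1 + y + y^6), the product of all factors after the first has coefficients 1,11,53,150,286,406,470 for degrees 0…6.
[y^6] = 1·470 − 2·406 + 2·286 = 230.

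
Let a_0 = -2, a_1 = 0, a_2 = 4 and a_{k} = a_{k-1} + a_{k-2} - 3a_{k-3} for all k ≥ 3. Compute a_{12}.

278

The ordinary generating function has denominator 1 - x - x^2 + 3x^3.
Iterating the recurrence: a_0,…,a_{12} = -2, 0, 4, 10, 14, 12, -4, -34, -74, -96, -68, 58, 278.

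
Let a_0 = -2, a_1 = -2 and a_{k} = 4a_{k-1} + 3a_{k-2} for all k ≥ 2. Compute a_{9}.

-627074

The ordinary generating function has denominator 1 - 4z - 3z^2.
Iterating the recurrence: a_0,…,a_{9} = -2, -2, -14, -62, -290, -1346, -6254, -29054, -134978, -627074.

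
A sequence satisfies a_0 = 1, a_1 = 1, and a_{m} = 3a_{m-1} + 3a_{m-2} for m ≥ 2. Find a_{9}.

63261

The ordinary generating function has denominator 1 - 3q - 3q^2.
Iterating the recurrence: a_0,…,a_{9} = 1, 1, 6, 21, 81, 306, 1161, 4401, 16686, 63261.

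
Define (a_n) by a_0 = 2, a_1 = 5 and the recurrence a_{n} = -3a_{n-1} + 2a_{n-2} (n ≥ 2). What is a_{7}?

6835

The ordinary generating function has denominator 1 + 3z - 2z^2.
Iterating the recurrence: a_0,…,a_{7} = 2, 5, -11, 43, -151, 539, -1919, 6835.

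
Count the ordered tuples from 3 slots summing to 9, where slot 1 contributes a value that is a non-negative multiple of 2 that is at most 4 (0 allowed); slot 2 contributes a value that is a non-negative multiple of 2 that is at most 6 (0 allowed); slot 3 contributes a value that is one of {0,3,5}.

6

The generating function for the choices is (1 + x² + x⁴)·(1 + x² + x⁴ + x⁶)·(1 + x³ + x⁵); the count is [x⁹].
(1 + x² + x⁴) has coefficients 1,0,1,0,1 for degrees 0…4.
(1 + x² + x⁴ + x⁶) has coefficients 1,0,1,0,1,0,1,0,0,0 for degrees 0…9.
Finally multiplying by (1 + x³ + x⁵), the product of all factors after the first has coefficients 1,0,1,1,1,2,1,2,0,2 for degrees 0…9.
[x⁹] = 1·2 + 1·2 + 1·2 = 6.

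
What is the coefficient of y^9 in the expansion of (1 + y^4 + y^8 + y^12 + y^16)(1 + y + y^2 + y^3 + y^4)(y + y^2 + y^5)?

5

(1 + y^4 + y^8 + y^12 + y^16) has coefficients 1,0,0,0,1,0,0,0,1,0 for degrees 0…9.
(1 + y + y^2 + y^3 + y^4) has coefficients 1,1,1,1,1,0,0,0,0,0 for degrees 0…9.
Finally multiplying by (y + y^2 + y^5), the product of all factors after the first has coefficients 0,1,2,2,2,3,2,1,1,1 for degrees 0…9.
[y^9] = 1·1 + 1·3 + 1·1 = 5.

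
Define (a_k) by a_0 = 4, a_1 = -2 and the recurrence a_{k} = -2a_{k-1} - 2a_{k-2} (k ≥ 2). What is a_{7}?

The ordinary generating function has denominator 1 + 2q + 2q^2.
Iterating the recurrence: a_0,…,a_{7} = 4, -2, -4, 12, -16, 8, 16, -48.

-48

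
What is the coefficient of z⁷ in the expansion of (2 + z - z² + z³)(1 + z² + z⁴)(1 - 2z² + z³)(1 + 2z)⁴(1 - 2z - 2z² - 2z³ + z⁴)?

100

(2 + z - z² + z³) has coefficients 2,1,-1,1 for degrees 0…3.
(1 + z² + z⁴) has coefficients 1,0,1,0,1,0,0,0 for degrees 0…7.
Multiplying by (1 - 2z² + z³) gives running coefficients 1,0,-1,1,-1,1,-2,1 for degrees 0…7.
Multiplying by (1 + 2z)⁴ gives running coefficients 1,8,23,25,-1,-15,-2,-7 for degrees 0…7.
Finally multiplying by (1 - 2z - 2z² - 2z³ + z⁴), the product of all factors after the first has coefficients 1,6,5,-39,-112,-101,3,54 for degrees 0…7.
[z⁷] = 2·54 + 1·3 − 1·(-101) + 1·(-112) = 100.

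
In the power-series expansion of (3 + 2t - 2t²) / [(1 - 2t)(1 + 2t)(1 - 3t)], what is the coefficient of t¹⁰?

Partial fractions give a closed form: a_n = (-7/2)·2^n + (3/10)·(-2)^n + (31/5)·3^n.
At n = 10: a_10 = 362827.

362827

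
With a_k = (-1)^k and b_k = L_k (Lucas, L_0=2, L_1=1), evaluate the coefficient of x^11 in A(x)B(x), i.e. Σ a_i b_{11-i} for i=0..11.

120

The convolution is the t^11 coefficient of A(t)B(t).
Σ = 1·199 − 1·123 + 1·76 − 1·47 + 1·29 − 1·18 + 1·11 − 1·7 + 1·4 − 1·3 + 1·1 − 1·2 = 120.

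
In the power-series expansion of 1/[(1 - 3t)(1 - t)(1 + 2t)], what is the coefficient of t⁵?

Partial fractions give a closed form: a_n = (9/10)·3^n + (-1/6)·1^n + (4/15)·(-2)^n.
At n = 5: a_5 = 210.

210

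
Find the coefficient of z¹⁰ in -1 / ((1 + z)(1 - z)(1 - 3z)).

Partial fractions give a closed form: a_n = (-1/8)·(-1)^n + (1/4)·1^n + (-9/8)·3^n.
At n = 10: a_10 = -66430.

-66430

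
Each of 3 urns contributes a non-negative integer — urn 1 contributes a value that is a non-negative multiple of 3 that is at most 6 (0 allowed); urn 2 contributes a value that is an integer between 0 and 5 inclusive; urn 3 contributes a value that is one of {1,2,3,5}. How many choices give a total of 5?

The generating function for the choices is (1 + x^3 + x^6)·(1 + x + x^2 + x^3 + x^4 + x^5)·(x + x^2 + x^3 + x^5); the count is [x^5].
(1 + x^3 + x^6) has coefficients 1,0,0,1,0,0 for degrees 0…5.
(1 + x + x^2 + x^3 + x^4 + x^5) has coefficients 1,1,1,1,1,1 for degrees 0…5.
Finally multiplying by (x + x^2 + x^3 + x^5), the product of all factors after the first has coefficients 0,1,2,3,3,4 for degrees 0…5.
[x^5] = 1·4 + 1·2 = 6.

6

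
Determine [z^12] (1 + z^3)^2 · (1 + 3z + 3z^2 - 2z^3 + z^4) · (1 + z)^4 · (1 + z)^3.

(1 + z^3)^2 has coefficients 1,0,0,2,0,0,1 for degrees 0…6.
(1 + 3z + 3z^2 - 2z^3 + z^4) has coefficients 1,3,3,-2,1,0,0,0,0,0,0,0,0 for degrees 0…12.
Multiplying by (1 + z)^4 gives running coefficients 1,7,21,32,24,7,1,2,1,0,0,0,0 for degrees 0…12.
Finally multiplying by (1 + z)^3, the product of all factors after the first has coefficients 1,10,45,117,190,196,126,50,17,10,5,1,0 for degrees 0…12.
[z^12] = 1·0 + 2·10 + 1·126 = 146.

146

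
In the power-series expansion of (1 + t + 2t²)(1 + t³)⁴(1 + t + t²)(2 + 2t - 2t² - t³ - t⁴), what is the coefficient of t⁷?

(1 + t + 2t²) has coefficients 1,1,2 for degrees 0…2.
(1 + t³)⁴ has coefficients 1,0,0,4,0,0,6,0 for degrees 0…7.
Multiplying by (1 + t + t²) gives running coefficients 1,1,1,4,4,4,6,6 for degrees 0…7.
Finally multiplying by (2 + 2t - 2t² - t³ - t⁴), the product of all factors after the first has coefficients 2,4,2,7,12,6,7,8 for degrees 0…7.
[t⁷] = 1·8 + 1·7 + 2·6 = 27.

27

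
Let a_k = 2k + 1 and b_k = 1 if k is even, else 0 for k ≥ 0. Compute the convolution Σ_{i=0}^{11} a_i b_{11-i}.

78

This is [x^11] in the product of the two ordinary generating functions.
Σ = 1·0 + 3·1 + 5·0 + 7·1 + 9·0 + 11·1 + 13·0 + 15·1 + 17·0 + 19·1 + 21·0 + 23·1 = 78.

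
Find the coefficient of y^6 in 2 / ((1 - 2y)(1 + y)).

86

Partial fractions give a closed form: a_n = (4/3)·2^n + (2/3)·(-1)^n.
At n = 6: a_6 = 86.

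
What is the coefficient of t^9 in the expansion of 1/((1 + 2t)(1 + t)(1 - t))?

-682

Partial fractions give a closed form: a_n = (4/3)·(-2)^n + (-1/2)·(-1)^n + (1/6)·1^n.
At n = 9: a_9 = -682.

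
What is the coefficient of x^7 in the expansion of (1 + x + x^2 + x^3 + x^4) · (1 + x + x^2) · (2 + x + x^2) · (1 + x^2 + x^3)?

(1 + x + x^2 + x^3 + x^4) has coefficients 1,1,1,1,1 for degrees 0…4.
(1 + x + x^2) has coefficients 1,1,1,0,0,0,0,0 for degrees 0…7.
Multiplying by (2 + x + x^2) gives running coefficients 2,3,4,2,1,0,0,0 for degrees 0…7.
Finally multiplying by (1 + x^2 + x^3), the product of all factors after the first has coefficients 2,3,6,7,8,6,3,1 for degrees 0…7.
[x^7] = 1·1 + 1·3 + 1·6 + 1·8 + 1·7 = 25.

25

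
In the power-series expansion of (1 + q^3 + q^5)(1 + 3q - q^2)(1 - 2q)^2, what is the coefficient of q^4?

(1 + q^3 + q^5) has coefficients 1,0,0,1,0 for degrees 0…4.
(1 + 3q - q^2) has coefficients 1,3,-1,0,0 for degrees 0…4.
Finally multiplying by (1 - 2q)^2, the product of all factors after the first has coefficients 1,-1,-9,16,-4 for degrees 0…4.
[q^4] = 1·(-4) + 1·(-1) = -5.

-5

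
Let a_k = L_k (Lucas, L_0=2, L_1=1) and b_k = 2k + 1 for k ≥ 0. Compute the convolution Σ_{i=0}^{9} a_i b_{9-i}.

816

Write out a_i and b_{9-i} for i = 0,…,9 and sum the products.
Σ = 2·19 + 1·17 + 3·15 + 4·13 + 7·11 + 11·9 + 18·7 + 29·5 + 47·3 + 76·1 = 816.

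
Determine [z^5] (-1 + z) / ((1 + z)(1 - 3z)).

-121

Partial fractions give a closed form: a_n = (-1/2)·(-1)^n + (-1/2)·3^n.
At n = 5: a_5 = -121.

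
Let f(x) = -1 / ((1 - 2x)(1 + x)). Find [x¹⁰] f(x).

-683

Partial fractions give a closed form: a_n = (-2/3)·2^n + (-1/3)·(-1)^n.
At n = 10: a_10 = -683.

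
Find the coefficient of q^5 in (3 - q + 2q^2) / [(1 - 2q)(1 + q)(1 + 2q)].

-94

Partial fractions give a closed form: a_n = (1)·2^n + (-2)·(-1)^n + (4)·(-2)^n.
At n = 5: a_5 = -94.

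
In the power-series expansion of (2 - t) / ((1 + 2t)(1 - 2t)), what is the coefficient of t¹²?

Partial fractions give a closed form: a_n = (5/4)·(-2)^n + (3/4)·2^n.
At n = 12: a_12 = 8192.

8192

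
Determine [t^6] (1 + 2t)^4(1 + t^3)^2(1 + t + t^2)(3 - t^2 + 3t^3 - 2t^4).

(1 + 2t)^4 has coefficients 1,8,24,32,16 for degrees 0…4.
(1 + t^3)^2 has coefficients 1,0,0,2,0,0,1 for degrees 0…6.
Multiplying by (1 + t + t^2) gives running coefficients 1,1,1,2,2,2,1 for degrees 0…6.
Finally multiplying by (3 - t^2 + 3t^3 - 2t^4), the product of all factors after the first has coefficients 3,3,2,8,6,5,5 for degrees 0…6.
[t^6] = 1·5 + 8·5 + 24·6 + 32·8 + 16·2 = 477.

477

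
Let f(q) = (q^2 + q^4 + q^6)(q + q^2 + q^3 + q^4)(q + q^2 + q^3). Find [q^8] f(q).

(q^2 + q^4 + q^6) has coefficients 0,0,1,0,1,0,1 for degrees 0…6.
(q + q^2 + q^3 + q^4) has coefficients 0,1,1,1,1,0,0,0,0 for degrees 0…8.
Finally multiplying by (q + q^2 + q^3), the product of all factors after the first has coefficients 0,0,1,2,3,3,2,1,0 for degrees 0…8.
[q^8] = 1·2 + 1·3 + 1·1 = 6.

6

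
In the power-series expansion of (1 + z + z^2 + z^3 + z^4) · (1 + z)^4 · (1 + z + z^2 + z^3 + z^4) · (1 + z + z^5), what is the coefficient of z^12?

(1 + z + z^2 + z^3 + z^4) has coefficients 1,1,1,1,1 for degrees 0…4.
(1 + z)^4 has coefficients 1,4,6,4,1,0,0,0,0,0,0,0,0 for degrees 0…12.
Multiplying by (1 + z + z^2 + z^3 + z^4) gives running coefficients 1,5,11,15,16,15,11,5,1,0,0,0,0 for degrees 0…12.
Finally multiplying by (1 + z + z^5), the product of all factors after the first has coefficients 1,6,16,26,31,32,31,27,21,17,15,11,5 for degrees 0…12.
[z^12] = 1·5 + 1·11 + 1·15 + 1·17 + 1·21 = 69.

69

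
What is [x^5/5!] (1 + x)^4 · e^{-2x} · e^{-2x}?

-224

The EGF product rule gives c_5 = Σ_{k_1+k_2+k_3=5} C(5; k_1,k_2,k_3) · ∏ g_i(k_i), where (1+x)^4 gives the falling factorial (4)_k; e^{-2x} gives (-2)^k; e^{-2x} gives (-2)^k.
g_1(k) for k = 0…5: 1, 4, 12, 24, 24, 0.
g_2(k) for k = 0…5: 1, -2, 4, -8, 16, -32.
g_3(k) for k = 0…5: 1, -2, 4, -8, 16, -32.
First combine the last two factors: h(k) = Σ_j C(k,j)·g_2(j)·g_3(k−j) for k = 0…5: 1, -4, 16, -64, 256, -1024.
c_5 = Σ_k C(5,k)·g_1(k)·h(5−k) = 1·1·(-1024) + 5·4·256 + 10·12·(-64) + 10·24·16 + 5·24·(-4) = −1024 + 5120 − 7680 + 3840 − 480 = -224.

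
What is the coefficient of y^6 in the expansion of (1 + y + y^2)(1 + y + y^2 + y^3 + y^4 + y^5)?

(1 + y + y^2) has coefficients 1,1,1 for degrees 0…2.
(1 + y + y^2 + y^3 + y^4 + y^5) has coefficients 1,1,1,1,1,1,0 for degrees 0…6.
[y^6] = 1·0 + 1·1 + 1·1 = 2.

2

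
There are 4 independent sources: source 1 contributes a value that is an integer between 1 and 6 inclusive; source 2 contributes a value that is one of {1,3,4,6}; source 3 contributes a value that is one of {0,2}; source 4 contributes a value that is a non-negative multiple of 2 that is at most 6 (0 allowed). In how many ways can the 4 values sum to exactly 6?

The generating function for the choices is (t + t^2 + t^3 + t^4 + t^5 + t^6)·(t + t^3 + t^4 + t^6)·(1 + t^2)·(1 + t^2 + t^4 + t^6); the count is [t^6].
(t + t^2 + t^3 + t^4 + t^5 + t^6) has coefficients 0,1,1,1,1,1,1 for degrees 0…6.
(t + t^3 + t^4 + t^6) has coefficients 0,1,0,1,1,0,1 for degrees 0…6.
Multiplying by (1 + t^2) gives running coefficients 0,1,0,2,1,1,2 for degrees 0…6.
Finally multiplying by (1 + t^2 + t^4 + t^6), the product of all factors after the first has coefficients 0,1,0,3,1,4,3 for degrees 0…6.
[t^6] = 1·4 + 1·1 + 1·3 + 1·0 + 1·1 + 1·0 = 9.

9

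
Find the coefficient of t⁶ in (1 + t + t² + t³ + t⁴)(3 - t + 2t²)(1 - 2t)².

14

(1 + t + t² + t³ + t⁴) has coefficients 1,1,1,1,1 for degrees 0…4.
(3 - t + 2t²) has coefficients 3,-1,2,0,0,0,0 for degrees 0…6.
Finally multiplying by (1 - 2t)², the product of all factors after the first has coefficients 3,-13,18,-12,8,0,0 for degrees 0…6.
[t⁶] = 1·0 + 1·0 + 1·8 + 1·(-12) + 1·18 = 14.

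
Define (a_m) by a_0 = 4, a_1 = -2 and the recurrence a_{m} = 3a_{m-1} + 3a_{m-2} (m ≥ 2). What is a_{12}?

The ordinary generating function has denominator 1 - 3q - 3q^2.
Iterating the recurrence: a_0,…,a_{12} = 4, -2, 6, 12, 54, 198, 756, 2862, 10854, 41148, 156006, 591462, 2242404.

2242404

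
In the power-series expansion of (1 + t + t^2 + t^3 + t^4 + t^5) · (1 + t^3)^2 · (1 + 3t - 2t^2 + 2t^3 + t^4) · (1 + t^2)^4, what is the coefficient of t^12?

189

(1 + t + t^2 + t^3 + t^4 + t^5) has coefficients 1,1,1,1,1,1 for degrees 0…5.
(1 + t^3)^2 has coefficients 1,0,0,2,0,0,1,0,0,0,0,0,0 for degrees 0…12.
Multiplying by (1 + 3t - 2t^2 + 2t^3 + t^4) gives running coefficients 1,3,-2,4,7,-4,5,5,-2,2,1,0,0 for degrees 0…12.
Finally multiplying by (1 + t^2)^4, the product of all factors after the first has coefficients 1,3,2,16,5,30,25,25,53,17,49,26,19 for degrees 0…12.
[t^12] = 1·19 + 1·26 + 1·49 + 1·17 + 1·53 + 1·25 = 189.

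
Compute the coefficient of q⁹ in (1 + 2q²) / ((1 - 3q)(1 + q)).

18042

The denominator gives the recurrence a_n = 2a_(n−1) + 3a_(n−2) for n ≥ 3; the numerator fixes a_0 = 1, a_1 = 2, a_2 = 9.
Iterating: 1, 2, 9, 24, 75, 222, 669, 2004, 6015, 18042, so a_9 = 18042.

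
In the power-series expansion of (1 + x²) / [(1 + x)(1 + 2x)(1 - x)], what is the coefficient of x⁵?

Partial fractions give a closed form: a_n = (-1)·(-1)^n + (5/3)·(-2)^n + (1/3)·1^n.
At n = 5: a_5 = -52.

-52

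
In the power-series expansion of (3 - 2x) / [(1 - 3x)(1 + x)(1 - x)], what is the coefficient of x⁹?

Partial fractions give a closed form: a_n = (21/8)·3^n + (5/8)·(-1)^n + (-1/4)·1^n.
At n = 9: a_9 = 51667.

51667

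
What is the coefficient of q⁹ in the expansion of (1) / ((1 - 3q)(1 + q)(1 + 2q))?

The denominator gives the recurrence a_n = 7a_(n−2) + 6a_(n−3) for n ≥ 3; the numerator fixes a_0 = 1, a_1 = 0, a_2 = 7.
Iterating: 1, 0, 7, 6, 49, 84, 379, 882, 3157, 8448, so a_9 = 8448.

8448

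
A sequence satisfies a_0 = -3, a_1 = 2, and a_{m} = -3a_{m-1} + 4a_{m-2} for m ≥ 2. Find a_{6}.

The ordinary generating function has denominator 1 + 3y - 4y^2.
Iterating the recurrence: a_0,…,a_{6} = -3, 2, -18, 62, -258, 1022, -4098.

-4098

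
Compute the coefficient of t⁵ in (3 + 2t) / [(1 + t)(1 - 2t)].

85

Partial fractions give a closed form: a_n = (1/3)·(-1)^n + (8/3)·2^n.
At n = 5: a_5 = 85.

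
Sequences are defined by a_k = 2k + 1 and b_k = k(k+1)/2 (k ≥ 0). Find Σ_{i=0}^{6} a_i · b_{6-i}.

Write out a_i and b_{6-i} for i = 0,…,6 and sum the products.
Σ = 1·21 + 3·15 + 5·10 + 7·6 + 9·3 + 11·1 + 13·0 = 196.

196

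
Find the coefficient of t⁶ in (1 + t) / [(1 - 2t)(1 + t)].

64

Partial fractions give a closed form: a_n = (1)·2^n.
At n = 6: a_6 = 64.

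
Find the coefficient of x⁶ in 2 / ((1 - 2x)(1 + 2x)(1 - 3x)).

2522

The denominator gives the recurrence a_n = 3a_(n−1) + 4a_(n−2) − 12a_(n−3) for n ≥ 3; the numerator fixes a_0 = 2, a_1 = 6, a_2 = 26.
Iterating: 2, 6, 26, 78, 266, 798, 2522, so a_6 = 2522.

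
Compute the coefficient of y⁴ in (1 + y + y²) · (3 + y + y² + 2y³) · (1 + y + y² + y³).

(1 + y + y²) has coefficients 1,1,1 for degrees 0…2.
(3 + y + y² + 2y³) has coefficients 3,1,1,2,0 for degrees 0…4.
Finally multiplying by (1 + y + y² + y³), the product of all factors after the first has coefficients 3,4,5,7,4 for degrees 0…4.
[y⁴] = 1·4 + 1·7 + 1·5 = 16.

16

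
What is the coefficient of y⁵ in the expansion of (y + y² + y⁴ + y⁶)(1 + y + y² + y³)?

(y + y² + y⁴ + y⁶) has coefficients 0,1,1,0,1,0 for degrees 0…5.
(1 + y + y² + y³) has coefficients 1,1,1,1,0,0 for degrees 0…5.
[y⁵] = 1·0 + 1·1 + 1·1 = 2.

2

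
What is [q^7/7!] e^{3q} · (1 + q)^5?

The EGF product rule gives c_7 = Σ_{k_1+k_2=7} C(7; k_1,k_2) · ∏ g_i(k_i), where e^{3q} gives (3)^k; (1+q)^5 gives the falling factorial (5)_k.
g_1(k) for k = 0…7: 1, 3, 9, 27, 81, 243, 729, 2187.
g_2(k) for k = 0…7: 1, 5, 20, 60, 120, 120, 0, 0.
c_7 = Σ_k C(7,k)·g_1(k)·g_2(7−k) = 21·9·120 + 35·27·120 + 35·81·60 + 21·243·20 + 7·729·5 + 1·2187·1 = 22680 + 113400 + 170100 + 102060 + 25515 + 2187 = 435942.

435942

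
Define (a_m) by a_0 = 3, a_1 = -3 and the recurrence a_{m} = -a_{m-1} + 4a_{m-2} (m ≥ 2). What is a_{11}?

-57915

The ordinary generating function has denominator 1 + z - 4z^2.
Iterating the recurrence: a_0,…,a_{11} = 3, -3, 15, -27, 87, -195, 543, -1323, 3495, -8787, 22767, -57915.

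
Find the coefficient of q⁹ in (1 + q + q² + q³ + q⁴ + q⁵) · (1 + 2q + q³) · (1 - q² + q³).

2

(1 + q + q² + q³ + q⁴ + q⁵) has coefficients 1,1,1,1,1,1 for degrees 0…5.
(1 + 2q + q³) has coefficients 1,2,0,1,0,0,0,0,0,0 for degrees 0…9.
Finally multiplying by (1 - q² + q³), the product of all factors after the first has coefficients 1,2,-1,0,2,-1,1,0,0,0 for degrees 0…9.
[q⁹] = 1·0 + 1·0 + 1·0 + 1·1 + 1·(-1) + 1·2 = 2.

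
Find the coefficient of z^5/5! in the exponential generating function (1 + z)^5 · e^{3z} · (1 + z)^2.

The EGF product rule gives c_5 = Σ_{k_1+k_2+k_3=5} C(5; k_1,k_2,k_3) · ∏ g_i(k_i), where (1+z)^5 gives the falling factorial (5)_k; e^{3z} gives (3)^k; (1+z)^2 gives the falling factorial (2)_k.
g_1(k) for k = 0…5: 1, 5, 20, 60, 120, 120.
g_2(k) for k = 0…5: 1, 3, 9, 27, 81, 243.
g_3(k) for k = 0…5: 1, 2, 2, 0, 0, 0.
First combine the last two factors: h(k) = Σ_j C(k,j)·g_2(j)·g_3(k−j) for k = 0…5: 1, 5, 23, 99, 405, 1593.
c_5 = Σ_k C(5,k)·g_1(k)·h(5−k) = 1·1·1593 + 5·5·405 + 10·20·99 + 10·60·23 + 5·120·5 + 1·120·1 = 1593 + 10125 + 19800 + 13800 + 3000 + 120 = 48438.

48438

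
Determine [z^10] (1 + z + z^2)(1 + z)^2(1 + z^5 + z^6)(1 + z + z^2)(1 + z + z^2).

48

(1 + z + z^2) has coefficients 1,1,1 for degrees 0…2.
(1 + z)^2 has coefficients 1,2,1,0,0,0,0,0,0,0,0 for degrees 0…10.
Multiplying by (1 + z^5 + z^6) gives running coefficients 1,2,1,0,0,1,3,3,1,0,0 for degrees 0…10.
Multiplying by (1 + z + z^2) gives running coefficients 1,3,4,3,1,1,4,7,7,4,1 for degrees 0…10.
Finally multiplying by (1 + z + z^2), the product of all factors after the first has coefficients 1,4,8,10,8,5,6,12,18,18,12 for degrees 0…10.
[z^10] = 1·12 + 1·18 + 1·18 = 48.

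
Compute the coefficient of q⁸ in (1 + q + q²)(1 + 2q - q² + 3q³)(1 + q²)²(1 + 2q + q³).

36

(1 + q + q²) has coefficients 1,1,1 for degrees 0…2.
(1 + 2q - q² + 3q³) has coefficients 1,2,-1,3,0,0,0,0,0 for degrees 0…8.
Multiplying by (1 + q²)² gives running coefficients 1,2,1,7,-1,8,-1,3,0 for degrees 0…8.
Finally multiplying by (1 + 2q + q³), the product of all factors after the first has coefficients 1,4,5,10,15,7,22,0,14 for degrees 0…8.
[q⁸] = 1·14 + 1·0 + 1·22 = 36.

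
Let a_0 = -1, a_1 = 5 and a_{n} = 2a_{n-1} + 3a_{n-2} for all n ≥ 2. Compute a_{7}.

2189

The ordinary generating function has denominator 1 - 2z - 3z^2.
Iterating the recurrence: a_0,…,a_{7} = -1, 5, 7, 29, 79, 245, 727, 2189.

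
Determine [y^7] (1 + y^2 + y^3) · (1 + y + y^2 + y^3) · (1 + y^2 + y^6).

3

(1 + y^2 + y^3) has coefficients 1,0,1,1 for degrees 0…3.
(1 + y + y^2 + y^3) has coefficients 1,1,1,1,0,0,0,0 for degrees 0…7.
Finally multiplying by (1 + y^2 + y^6), the product of all factors after the first has coefficients 1,1,2,2,1,1,1,1 for degrees 0…7.
[y^7] = 1·1 + 1·1 + 1·1 = 3.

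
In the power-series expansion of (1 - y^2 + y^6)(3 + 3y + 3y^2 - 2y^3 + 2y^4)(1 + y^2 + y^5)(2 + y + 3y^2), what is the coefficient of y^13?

(1 - y^2 + y^6) has coefficients 1,0,-1,0,0,0,1 for degrees 0…6.
(3 + 3y + 3y^2 - 2y^3 + 2y^4) has coefficients 3,3,3,-2,2,0,0,0,0,0,0,0,0,0 for degrees 0…13.
Multiplying by (1 + y^2 + y^5) gives running coefficients 3,3,6,1,5,1,5,3,-2,2,0,0,0,0 for degrees 0…13.
Finally multiplying by (2 + y + 3y^2), the product of all factors after the first has coefficients 6,9,24,17,29,10,26,14,14,11,-4,6,0,0 for degrees 0…13.
[y^13] = 1·0 − 1·6 + 1·14 = 8.

8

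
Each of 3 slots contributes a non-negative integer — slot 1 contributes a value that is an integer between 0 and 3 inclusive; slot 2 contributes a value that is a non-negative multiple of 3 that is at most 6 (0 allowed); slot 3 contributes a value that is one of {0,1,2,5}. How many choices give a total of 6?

The generating function for the choices is (1 + y + y^2 + y^3)·(1 + y^3 + y^6)·(1 + y + y^2 + y^5); the count is [y^6].
(1 + y + y^2 + y^3) has coefficients 1,1,1,1 for degrees 0…3.
(1 + y^3 + y^6) has coefficients 1,0,0,1,0,0,1 for degrees 0…6.
Finally multiplying by (1 + y + y^2 + y^5), the product of all factors after the first has coefficients 1,1,1,1,1,2,1 for degrees 0…6.
[y^6] = 1·1 + 1·2 + 1·1 + 1·1 = 5.

5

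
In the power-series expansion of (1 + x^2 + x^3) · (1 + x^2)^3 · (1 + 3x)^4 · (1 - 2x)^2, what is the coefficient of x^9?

366

(1 + x^2 + x^3) has coefficients 1,0,1,1 for degrees 0…3.
(1 + x^2)^3 has coefficients 1,0,3,0,3,0,1,0,0,0 for degrees 0…9.
Multiplying by (1 + 3x)^4 gives running coefficients 1,12,57,144,246,360,406,336,297,108 for degrees 0…9.
Finally multiplying by (1 - 2x)^2, the product of all factors after the first has coefficients 1,8,13,-36,-102,-48,-50,152,577,264 for degrees 0…9.
[x^9] = 1·264 + 1·152 + 1·(-50) = 366.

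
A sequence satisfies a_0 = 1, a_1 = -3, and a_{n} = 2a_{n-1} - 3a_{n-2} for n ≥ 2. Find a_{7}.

-9

The ordinary generating function has denominator 1 - 2t + 3t^2.
Iterating the recurrence: a_0,…,a_{7} = 1, -3, -9, -9, 9, 45, 63, -9.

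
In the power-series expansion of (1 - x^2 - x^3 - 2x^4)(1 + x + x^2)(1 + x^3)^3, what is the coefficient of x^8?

(1 - x^2 - x^3 - 2x^4) has coefficients 1,0,-1,-1,-2 for degrees 0…4.
(1 + x + x^2) has coefficients 1,1,1,0,0,0,0,0,0 for degrees 0…8.
Finally multiplying by (1 + x^3)^3, the product of all factors after the first has coefficients 1,1,1,3,3,3,3,3,3 for degrees 0…8.
[x^8] = 1·3 − 1·3 − 1·3 − 2·3 = -9.

-9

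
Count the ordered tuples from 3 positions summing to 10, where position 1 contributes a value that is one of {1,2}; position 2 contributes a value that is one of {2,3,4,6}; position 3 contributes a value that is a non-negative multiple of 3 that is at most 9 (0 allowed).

3

The generating function for the choices is (q + q^2)·(q^2 + q^3 + q^4 + q^6)·(1 + q^3 + q^6 + q^9); the count is [q^10].
(q + q^2) has coefficients 0,1,1 for degrees 0…2.
(q^2 + q^3 + q^4 + q^6) has coefficients 0,0,1,1,1,0,1,0,0,0,0 for degrees 0…10.
Finally multiplying by (1 + q^3 + q^6 + q^9), the product of all factors after the first has coefficients 0,0,1,1,1,1,2,1,1,2,1 for degrees 0…10.
[q^10] = 1·2 + 1·1 = 3.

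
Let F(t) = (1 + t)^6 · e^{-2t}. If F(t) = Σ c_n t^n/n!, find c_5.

-32

The EGF product rule gives c_5 = Σ_{k_1+k_2=5} C(5; k_1,k_2) · ∏ g_i(k_i), where (1+t)^6 gives the falling factorial (6)_k; e^{-2t} gives (-2)^k.
g_1(k) for k = 0…5: 1, 6, 30, 120, 360, 720.
g_2(k) for k = 0…5: 1, -2, 4, -8, 16, -32.
c_5 = Σ_k C(5,k)·g_1(k)·g_2(5−k) = 1·1·(-32) + 5·6·16 + 10·30·(-8) + 10·120·4 + 5·360·(-2) + 1·720·1 = −32 + 480 − 2400 + 4800 − 3600 + 720 = -32.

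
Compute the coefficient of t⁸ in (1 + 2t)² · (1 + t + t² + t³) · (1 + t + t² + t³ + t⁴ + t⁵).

(1 + 2t)² has coefficients 1,4,4 for degrees 0…2.
(1 + t + t² + t³) has coefficients 1,1,1,1,0,0,0,0,0 for degrees 0…8.
Finally multiplying by (1 + t + t² + t³ + t⁴ + t⁵), the product of all factors after the first has coefficients 1,2,3,4,4,4,3,2,1 for degrees 0…8.
[t⁸] = 1·1 + 4·2 + 4·3 = 21.

21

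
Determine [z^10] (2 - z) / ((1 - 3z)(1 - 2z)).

Partial fractions give a closed form: a_n = (5)·3^n + (-3)·2^n.
At n = 10: a_10 = 292173.

292173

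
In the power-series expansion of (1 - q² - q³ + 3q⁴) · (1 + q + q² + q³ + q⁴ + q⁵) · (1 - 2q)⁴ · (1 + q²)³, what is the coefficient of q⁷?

(1 - q² - q³ + 3q⁴) has coefficients 1,0,-1,-1,3 for degrees 0…4.
(1 + q + q² + q³ + q⁴ + q⁵) has coefficients 1,1,1,1,1,1,0,0 for degrees 0…7.
Multiplying by (1 - 2q)⁴ gives running coefficients 1,-7,17,-15,1,1,0,8 for degrees 0…7.
Finally multiplying by (1 + q²)³, the product of all factors after the first has coefficients 1,-7,20,-36,55,-65,55,-41 for degrees 0…7.
[q⁷] = 1·(-41) − 1·(-65) − 1·55 + 3·(-36) = -139.

-139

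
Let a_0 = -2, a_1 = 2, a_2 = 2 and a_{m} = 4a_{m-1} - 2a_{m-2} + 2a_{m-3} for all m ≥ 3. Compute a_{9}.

The ordinary generating function has denominator 1 - 4z + 2z^2 - 2z^3.
Iterating the recurrence: a_0,…,a_{9} = -2, 2, 2, 0, 0, 4, 16, 56, 200, 720.

720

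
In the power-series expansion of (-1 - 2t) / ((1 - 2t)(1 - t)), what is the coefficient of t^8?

Partial fractions give a closed form: a_n = (-4)·2^n + (3)·1^n.
At n = 8: a_8 = -1021.

-1021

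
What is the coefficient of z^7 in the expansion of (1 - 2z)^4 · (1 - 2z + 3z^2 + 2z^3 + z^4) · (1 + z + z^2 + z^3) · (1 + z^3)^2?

(1 - 2z)^4 has coefficients 1,-8,24,-32,16 for degrees 0…4.
(1 - 2z + 3z^2 + 2z^3 + z^4) has coefficients 1,-2,3,2,1,0,0,0 for degrees 0…7.
Multiplying by (1 + z + z^2 + z^3) gives running coefficients 1,-1,2,4,4,6,3,1 for degrees 0…7.
Finally multiplying by (1 + z^3)^2, the product of all factors after the first has coefficients 1,-1,2,6,2,10,12,8 for degrees 0…7.
[z^7] = 1·8 − 8·12 + 24·10 − 32·2 + 16·6 = 184.

184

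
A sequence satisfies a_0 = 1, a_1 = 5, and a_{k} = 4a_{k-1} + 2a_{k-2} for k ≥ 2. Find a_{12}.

The ordinary generating function has denominator 1 - 4q - 2q^2.
Iterating the recurrence: a_0,…,a_{12} = 1, 5, 22, 98, 436, 1940, 8632, 38408, 170896, 760400, 3383392, 15054368, 66984256.

66984256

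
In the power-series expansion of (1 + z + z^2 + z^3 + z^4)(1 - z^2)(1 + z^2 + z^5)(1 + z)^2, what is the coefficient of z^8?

-3

(1 + z + z^2 + z^3 + z^4) has coefficients 1,1,1,1,1 for degrees 0…4.
(1 - z^2) has coefficients 1,0,-1,0,0,0,0,0,0 for degrees 0…8.
Multiplying by (1 + z^2 + z^5) gives running coefficients 1,0,0,0,-1,1,0,-1,0 for degrees 0…8.
Finally multiplying by (1 + z)^2, the product of all factors after the first has coefficients 1,2,1,0,-1,-1,1,0,-2 for degrees 0…8.
[z^8] = 1·(-2) + 1·0 + 1·1 + 1·(-1) + 1·(-1) = -3.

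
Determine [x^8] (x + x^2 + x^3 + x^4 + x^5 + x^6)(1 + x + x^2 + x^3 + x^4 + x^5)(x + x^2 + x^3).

(x + x^2 + x^3 + x^4 + x^5 + x^6) has coefficients 0,1,1,1,1,1,1 for degrees 0…6.
(1 + x + x^2 + x^3 + x^4 + x^5) has coefficients 1,1,1,1,1,1,0,0,0 for degrees 0…8.
Finally multiplying by (x + x^2 + x^3), the product of all factors after the first has coefficients 0,1,2,3,3,3,3,2,1 for degrees 0…8.
[x^8] = 1·2 + 1·3 + 1·3 + 1·3 + 1·3 + 1·2 = 16.

16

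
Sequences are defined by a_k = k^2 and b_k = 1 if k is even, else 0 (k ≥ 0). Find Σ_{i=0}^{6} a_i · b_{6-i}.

56

The convolution is the x^6 coefficient of A(x)B(x).
Σ = 0·1 + 1·0 + 4·1 + 9·0 + 16·1 + 25·0 + 36·1 = 56.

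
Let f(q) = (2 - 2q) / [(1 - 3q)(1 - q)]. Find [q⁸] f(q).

13122

Partial fractions give a closed form: a_n = (2)·3^n.
At n = 8: a_8 = 13122.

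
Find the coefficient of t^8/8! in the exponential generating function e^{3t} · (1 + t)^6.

5668137

The EGF product rule gives c_8 = Σ_{k_1+k_2=8} C(8; k_1,k_2) · ∏ g_i(k_i), where e^{3t} gives (3)^k; (1+t)^6 gives the falling factorial (6)_k.
g_1(k) for k = 0…8: 1, 3, 9, 27, 81, 243, 729, 2187, 6561.
g_2(k) for k = 0…8: 1, 6, 30, 120, 360, 720, 720, 0, 0.
c_8 = Σ_k C(8,k)·g_1(k)·g_2(8−k) = 28·9·720 + 56·27·720 + 70·81·360 + 56·243·120 + 28·729·30 + 8·2187·6 + 1·6561·1 = 181440 + 1088640 + 2041200 + 1632960 + 612360 + 104976 + 6561 = 5668137.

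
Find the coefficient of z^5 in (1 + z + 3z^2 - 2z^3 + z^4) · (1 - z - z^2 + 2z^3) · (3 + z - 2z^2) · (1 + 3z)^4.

-374

(1 + z + 3z^2 - 2z^3 + z^4) has coefficients 1,1,3,-2,1 for degrees 0…4.
(1 - z - z^2 + 2z^3) has coefficients 1,-1,-1,2,0,0 for degrees 0…5.
Multiplying by (3 + z - 2z^2) gives running coefficients 3,-2,-6,7,4,-4 for degrees 0…5.
Finally multiplying by (1 + 3z)^4, the product of all factors after the first has coefficients 3,34,132,151,-209,-388 for degrees 0…5.
[z^5] = 1·(-388) + 1·(-209) + 3·151 − 2·132 + 1·34 = -374.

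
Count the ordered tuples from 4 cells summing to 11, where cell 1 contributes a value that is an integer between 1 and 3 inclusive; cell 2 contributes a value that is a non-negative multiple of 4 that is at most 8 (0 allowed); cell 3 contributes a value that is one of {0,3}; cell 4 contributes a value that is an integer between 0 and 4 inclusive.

7

The generating function for the choices is (q + q² + q³)·(1 + q⁴ + q⁸)·(1 + q³)·(1 + q + q² + q³ + q⁴); the count is [q¹¹].
(q + q² + q³) has coefficients 0,1,1,1 for degrees 0…3.
(1 + q⁴ + q⁸) has coefficients 1,0,0,0,1,0,0,0,1,0,0,0 for degrees 0…11.
Multiplying by (1 + q³) gives running coefficients 1,0,0,1,1,0,0,1,1,0,0,1 for degrees 0…11.
Finally multiplying by (1 + q + q² + q³ + q⁴), the product of all factors after the first has coefficients 1,1,1,2,3,2,2,3,3,2,2,3 for degrees 0…11.
[q¹¹] = 1·2 + 1·2 + 1·3 = 7.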